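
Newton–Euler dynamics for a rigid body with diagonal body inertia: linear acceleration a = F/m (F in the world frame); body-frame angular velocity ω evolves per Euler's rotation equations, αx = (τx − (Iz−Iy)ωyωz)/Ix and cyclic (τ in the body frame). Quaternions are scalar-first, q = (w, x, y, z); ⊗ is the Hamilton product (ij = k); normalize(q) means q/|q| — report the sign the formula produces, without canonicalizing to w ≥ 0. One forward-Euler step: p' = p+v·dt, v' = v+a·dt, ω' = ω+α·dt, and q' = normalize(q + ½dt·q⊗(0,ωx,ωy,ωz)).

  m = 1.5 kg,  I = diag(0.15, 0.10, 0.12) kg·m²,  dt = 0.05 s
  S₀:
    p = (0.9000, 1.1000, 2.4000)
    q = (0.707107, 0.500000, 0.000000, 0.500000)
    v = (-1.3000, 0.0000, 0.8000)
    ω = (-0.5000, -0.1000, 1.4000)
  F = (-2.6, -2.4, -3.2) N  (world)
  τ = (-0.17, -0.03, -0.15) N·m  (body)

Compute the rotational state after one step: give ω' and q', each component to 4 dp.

ω' = (-0.5557, -0.1045, 1.3385)
q' = (0.6954, 0.4921, -0.0255, 0.5231)

precession coupling ω×(Iω) = (-0.0028, -0.0210, -0.0025)
α = I⁻¹(τ − ω×Iω) = (-1.1147, -0.0900, -1.2292)
new body rate ω' = (-0.5557, -0.1045, 1.3385)
Hamilton product q⊗(0,ω) = (-0.4500000, -0.3035535, -1.0207107, 0.9399498)
updated quaternion q' = (0.6954, 0.4921, -0.0255, 0.5231)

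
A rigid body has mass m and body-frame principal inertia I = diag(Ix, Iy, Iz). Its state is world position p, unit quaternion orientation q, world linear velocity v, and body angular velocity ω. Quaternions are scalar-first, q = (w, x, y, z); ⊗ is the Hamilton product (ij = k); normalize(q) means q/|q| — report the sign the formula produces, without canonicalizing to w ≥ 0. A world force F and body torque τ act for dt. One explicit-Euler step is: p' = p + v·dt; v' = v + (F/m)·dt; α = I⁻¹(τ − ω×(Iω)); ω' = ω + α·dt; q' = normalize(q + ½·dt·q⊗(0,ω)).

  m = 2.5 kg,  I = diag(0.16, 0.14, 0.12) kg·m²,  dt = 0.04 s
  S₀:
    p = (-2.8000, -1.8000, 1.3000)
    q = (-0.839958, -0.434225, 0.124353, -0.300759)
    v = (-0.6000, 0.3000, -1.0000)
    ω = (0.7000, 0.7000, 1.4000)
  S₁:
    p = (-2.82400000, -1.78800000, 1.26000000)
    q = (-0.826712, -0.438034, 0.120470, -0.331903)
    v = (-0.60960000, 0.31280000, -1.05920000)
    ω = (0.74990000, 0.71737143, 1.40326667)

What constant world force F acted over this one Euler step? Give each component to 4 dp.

F = (-0.6000, 0.8000, -3.7000)

Δv = v₁−v₀ = (-0.00960000, 0.01280000, -0.05920000)
m·(v₁−v₀)/dt = (-0.6000, 0.8000, -3.7000)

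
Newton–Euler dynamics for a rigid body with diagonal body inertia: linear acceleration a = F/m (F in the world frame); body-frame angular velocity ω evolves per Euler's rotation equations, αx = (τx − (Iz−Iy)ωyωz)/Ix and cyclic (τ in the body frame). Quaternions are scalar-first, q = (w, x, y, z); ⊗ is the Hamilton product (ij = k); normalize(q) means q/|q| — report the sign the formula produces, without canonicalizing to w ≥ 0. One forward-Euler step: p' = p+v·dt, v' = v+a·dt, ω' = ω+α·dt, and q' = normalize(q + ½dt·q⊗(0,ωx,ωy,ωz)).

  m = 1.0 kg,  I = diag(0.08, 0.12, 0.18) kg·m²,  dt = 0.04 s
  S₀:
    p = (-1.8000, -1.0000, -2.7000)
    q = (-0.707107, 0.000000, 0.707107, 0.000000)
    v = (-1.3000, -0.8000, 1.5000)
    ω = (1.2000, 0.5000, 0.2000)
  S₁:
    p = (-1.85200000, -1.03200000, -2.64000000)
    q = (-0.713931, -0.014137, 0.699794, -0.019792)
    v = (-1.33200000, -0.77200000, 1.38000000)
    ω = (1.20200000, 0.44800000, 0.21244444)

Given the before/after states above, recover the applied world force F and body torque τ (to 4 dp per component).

velocity change Δv = (-0.03200000, 0.02800000, -0.12000000)
F = m·Δv/dt = (-0.8000, 0.7000, -3.0000)
Δω = ω₁−ω₀ = (0.00200000, -0.05200000, 0.01244444)
ω₀×(Iω₀) = (0.0060, -0.0240, 0.0240)
τ = I·(Δω/dt) + ω₀×(Iω₀) = (0.0100, -0.1800, 0.0800)

F = (-0.8000, 0.7000, -3.0000)
τ = (0.0100, -0.1800, 0.0800)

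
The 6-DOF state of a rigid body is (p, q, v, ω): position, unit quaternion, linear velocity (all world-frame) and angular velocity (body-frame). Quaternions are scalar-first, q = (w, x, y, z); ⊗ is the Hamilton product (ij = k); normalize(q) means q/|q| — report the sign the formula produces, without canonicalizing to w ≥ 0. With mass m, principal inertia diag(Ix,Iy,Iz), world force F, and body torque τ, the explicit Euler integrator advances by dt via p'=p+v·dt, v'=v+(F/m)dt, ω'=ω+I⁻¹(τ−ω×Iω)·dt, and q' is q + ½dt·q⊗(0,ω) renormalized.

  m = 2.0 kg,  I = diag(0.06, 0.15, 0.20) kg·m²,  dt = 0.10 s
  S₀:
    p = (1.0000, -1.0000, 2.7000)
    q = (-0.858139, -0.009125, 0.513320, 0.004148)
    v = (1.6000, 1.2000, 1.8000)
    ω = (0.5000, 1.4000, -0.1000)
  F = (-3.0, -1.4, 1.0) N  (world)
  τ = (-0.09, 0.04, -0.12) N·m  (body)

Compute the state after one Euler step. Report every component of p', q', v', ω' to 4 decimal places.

p' = (1.1600, -0.8800, 2.8800)
q' = (-0.8914, -0.0333, 0.4521, -0.0050)
v' = (1.4500, 1.1300, 1.8500)
ω' = (0.3617, 1.4220, -0.1915)

angular accel α = (-1.3833, 0.2200, -0.9150)
ω' = ω + α·dt = (0.3617, 1.4220, -0.1915)
Hamilton product q⊗(0,ω) = (-0.7136707, -0.4862087, -1.2002331, -0.1836211)
updated quaternion q' = (-0.8914, -0.0333, 0.4521, -0.0050)
linear accel F/m = (-1.5000, -0.7000, 0.5000)
new position p' = (1.1600, -0.8800, 2.8800)
new velocity v' = (1.4500, 1.1300, 1.8500)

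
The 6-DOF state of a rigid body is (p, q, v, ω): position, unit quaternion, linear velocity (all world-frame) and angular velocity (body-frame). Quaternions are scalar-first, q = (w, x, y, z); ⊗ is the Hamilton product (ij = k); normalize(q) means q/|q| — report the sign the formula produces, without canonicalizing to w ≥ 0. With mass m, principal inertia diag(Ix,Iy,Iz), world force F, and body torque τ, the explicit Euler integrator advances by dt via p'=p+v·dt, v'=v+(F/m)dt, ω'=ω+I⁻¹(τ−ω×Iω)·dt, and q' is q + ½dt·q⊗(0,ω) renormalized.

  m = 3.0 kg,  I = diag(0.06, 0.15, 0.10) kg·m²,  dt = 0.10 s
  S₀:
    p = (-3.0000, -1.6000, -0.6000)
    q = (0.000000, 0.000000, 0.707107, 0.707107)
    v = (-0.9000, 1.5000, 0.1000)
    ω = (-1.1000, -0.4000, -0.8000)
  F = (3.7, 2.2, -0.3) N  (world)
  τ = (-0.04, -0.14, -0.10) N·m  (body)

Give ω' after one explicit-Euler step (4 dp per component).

ω' = (-1.1400, -0.4699, -0.9396)

α = I⁻¹(τ − ω×Iω) = (-0.4000, -0.6987, -1.3960)
ω + α·dt = (-1.1400, -0.4699, -0.9396)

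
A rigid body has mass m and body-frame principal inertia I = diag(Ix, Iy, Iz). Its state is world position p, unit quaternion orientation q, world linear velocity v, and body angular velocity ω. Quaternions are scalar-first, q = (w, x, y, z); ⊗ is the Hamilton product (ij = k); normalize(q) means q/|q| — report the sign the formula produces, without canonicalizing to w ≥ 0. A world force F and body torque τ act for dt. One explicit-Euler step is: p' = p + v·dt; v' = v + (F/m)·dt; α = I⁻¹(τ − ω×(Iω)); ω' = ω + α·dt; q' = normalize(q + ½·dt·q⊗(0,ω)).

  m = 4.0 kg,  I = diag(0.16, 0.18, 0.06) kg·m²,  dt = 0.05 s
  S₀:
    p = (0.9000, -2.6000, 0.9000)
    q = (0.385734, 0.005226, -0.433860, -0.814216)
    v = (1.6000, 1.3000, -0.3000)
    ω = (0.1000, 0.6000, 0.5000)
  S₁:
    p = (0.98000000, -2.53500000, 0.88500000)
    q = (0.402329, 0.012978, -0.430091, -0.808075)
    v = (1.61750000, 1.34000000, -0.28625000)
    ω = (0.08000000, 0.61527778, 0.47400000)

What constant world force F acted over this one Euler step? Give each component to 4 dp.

F = (1.4000, 3.2000, 1.1000)

velocity change Δv = (0.01750000, 0.04000000, 0.01375000)
F = m·Δv/dt = (1.4000, 3.2000, 1.1000)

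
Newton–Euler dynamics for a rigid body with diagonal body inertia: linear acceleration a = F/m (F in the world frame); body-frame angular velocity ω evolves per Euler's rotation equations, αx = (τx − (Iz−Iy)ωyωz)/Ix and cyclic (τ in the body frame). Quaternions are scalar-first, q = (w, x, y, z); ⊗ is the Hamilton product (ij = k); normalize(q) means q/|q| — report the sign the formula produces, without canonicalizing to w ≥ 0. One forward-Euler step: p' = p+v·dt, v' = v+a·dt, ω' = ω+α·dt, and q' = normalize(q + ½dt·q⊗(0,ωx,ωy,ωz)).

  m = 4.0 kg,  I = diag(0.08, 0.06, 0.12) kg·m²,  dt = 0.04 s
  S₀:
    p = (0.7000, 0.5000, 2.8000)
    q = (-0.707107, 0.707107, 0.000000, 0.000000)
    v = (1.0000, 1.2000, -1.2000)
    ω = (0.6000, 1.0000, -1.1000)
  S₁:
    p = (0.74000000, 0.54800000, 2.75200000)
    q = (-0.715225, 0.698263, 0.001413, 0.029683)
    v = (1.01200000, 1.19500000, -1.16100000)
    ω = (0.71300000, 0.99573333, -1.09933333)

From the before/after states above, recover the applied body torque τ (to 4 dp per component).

τ = (0.1600, 0.0200, -0.0100)

ω₁ − ω₀ = (0.11300000, -0.00426667, 0.00066667)
gyro term ω₀×Iω₀ = (-0.0660, 0.0264, -0.0120)
applied torque τ = (0.1600, 0.0200, -0.0100)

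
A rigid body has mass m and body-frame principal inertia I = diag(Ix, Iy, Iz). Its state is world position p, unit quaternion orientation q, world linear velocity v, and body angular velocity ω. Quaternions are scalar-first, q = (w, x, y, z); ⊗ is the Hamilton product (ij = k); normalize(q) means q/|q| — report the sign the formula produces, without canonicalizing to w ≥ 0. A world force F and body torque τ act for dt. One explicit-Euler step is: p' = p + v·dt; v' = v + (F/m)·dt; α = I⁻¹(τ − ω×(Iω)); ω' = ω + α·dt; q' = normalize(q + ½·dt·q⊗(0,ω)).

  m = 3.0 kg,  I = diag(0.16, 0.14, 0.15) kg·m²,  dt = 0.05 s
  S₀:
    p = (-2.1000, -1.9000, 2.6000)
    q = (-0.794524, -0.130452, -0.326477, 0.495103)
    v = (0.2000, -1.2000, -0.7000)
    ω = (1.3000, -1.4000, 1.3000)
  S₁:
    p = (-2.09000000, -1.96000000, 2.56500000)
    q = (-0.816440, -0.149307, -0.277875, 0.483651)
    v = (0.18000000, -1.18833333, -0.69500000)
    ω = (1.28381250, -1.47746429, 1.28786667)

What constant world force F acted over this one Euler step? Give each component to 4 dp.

Δv = v₁−v₀ = (-0.02000000, 0.01166667, 0.00500000)
F = m·Δv/dt = (-1.2000, 0.7000, 0.3000)

F = (-1.2000, 0.7000, 0.3000)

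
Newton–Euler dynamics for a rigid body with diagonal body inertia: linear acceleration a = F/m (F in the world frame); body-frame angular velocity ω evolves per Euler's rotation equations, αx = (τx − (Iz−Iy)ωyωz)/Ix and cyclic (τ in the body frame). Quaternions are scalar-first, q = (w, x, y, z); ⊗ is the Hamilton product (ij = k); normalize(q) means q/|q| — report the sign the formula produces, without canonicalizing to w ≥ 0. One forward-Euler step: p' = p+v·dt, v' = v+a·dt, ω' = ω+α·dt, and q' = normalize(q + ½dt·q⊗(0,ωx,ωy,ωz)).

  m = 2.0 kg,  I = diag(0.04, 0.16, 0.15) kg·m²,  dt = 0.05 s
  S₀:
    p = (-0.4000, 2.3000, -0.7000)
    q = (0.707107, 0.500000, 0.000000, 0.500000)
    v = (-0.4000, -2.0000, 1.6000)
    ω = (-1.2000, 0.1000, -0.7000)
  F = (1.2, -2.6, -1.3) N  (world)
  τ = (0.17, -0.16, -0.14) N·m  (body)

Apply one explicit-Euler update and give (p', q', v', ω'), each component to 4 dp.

p' = (-0.4200, 2.2000, -0.6200)
q' = (0.7304, 0.4772, -0.0045, 0.4886)
v' = (-0.3700, -2.0650, 1.5675)
ω' = (-0.9884, 0.0789, -0.7419)

gyro term ω×Iω = (0.0007, -0.0924, -0.0144)
angular accel α = (4.2325, -0.4225, -0.8373)
new body rate ω' = (-0.9884, 0.0789, -0.7419)
q⊗(0,ω) = (0.9500000, -0.8985284, -0.1792893, -0.4449749)
q' = normalize(q + ½dt·q⊗(0,ω)) = (0.7304, 0.4772, -0.0045, 0.4886)
a = (0.6000, -1.3000, -0.6500)
p' = p + v·dt = (-0.4200, 2.2000, -0.6200)
v' = v + a·dt = (-0.3700, -2.0650, 1.5675)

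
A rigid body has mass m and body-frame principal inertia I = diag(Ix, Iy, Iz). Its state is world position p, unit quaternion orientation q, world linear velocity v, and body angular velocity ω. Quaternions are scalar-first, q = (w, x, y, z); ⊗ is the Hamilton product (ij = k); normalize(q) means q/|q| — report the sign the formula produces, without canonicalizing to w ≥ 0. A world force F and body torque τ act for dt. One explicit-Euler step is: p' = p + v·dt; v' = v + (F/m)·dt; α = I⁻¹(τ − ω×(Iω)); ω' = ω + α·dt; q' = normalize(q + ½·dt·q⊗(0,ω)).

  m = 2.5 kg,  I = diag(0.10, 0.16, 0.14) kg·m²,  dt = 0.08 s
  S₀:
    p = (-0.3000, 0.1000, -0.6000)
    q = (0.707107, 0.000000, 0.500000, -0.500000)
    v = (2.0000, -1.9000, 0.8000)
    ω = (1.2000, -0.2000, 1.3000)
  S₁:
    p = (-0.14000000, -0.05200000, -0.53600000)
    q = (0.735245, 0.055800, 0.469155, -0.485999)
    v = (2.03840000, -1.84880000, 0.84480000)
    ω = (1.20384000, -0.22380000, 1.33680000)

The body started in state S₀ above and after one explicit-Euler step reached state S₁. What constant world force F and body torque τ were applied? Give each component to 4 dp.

rate change Δω = (0.00384000, -0.02380000, 0.03680000)
gyro term ω₀×Iω₀ = (0.0052, -0.0624, -0.0144)
applied torque τ = (0.0100, -0.1100, 0.0500)
Δv = v₁−v₀ = (0.03840000, 0.05120000, 0.04480000)
F = m·Δv/dt = (1.2000, 1.6000, 1.4000)

F = (1.2000, 1.6000, 1.4000)
τ = (0.0100, -0.1100, 0.0500)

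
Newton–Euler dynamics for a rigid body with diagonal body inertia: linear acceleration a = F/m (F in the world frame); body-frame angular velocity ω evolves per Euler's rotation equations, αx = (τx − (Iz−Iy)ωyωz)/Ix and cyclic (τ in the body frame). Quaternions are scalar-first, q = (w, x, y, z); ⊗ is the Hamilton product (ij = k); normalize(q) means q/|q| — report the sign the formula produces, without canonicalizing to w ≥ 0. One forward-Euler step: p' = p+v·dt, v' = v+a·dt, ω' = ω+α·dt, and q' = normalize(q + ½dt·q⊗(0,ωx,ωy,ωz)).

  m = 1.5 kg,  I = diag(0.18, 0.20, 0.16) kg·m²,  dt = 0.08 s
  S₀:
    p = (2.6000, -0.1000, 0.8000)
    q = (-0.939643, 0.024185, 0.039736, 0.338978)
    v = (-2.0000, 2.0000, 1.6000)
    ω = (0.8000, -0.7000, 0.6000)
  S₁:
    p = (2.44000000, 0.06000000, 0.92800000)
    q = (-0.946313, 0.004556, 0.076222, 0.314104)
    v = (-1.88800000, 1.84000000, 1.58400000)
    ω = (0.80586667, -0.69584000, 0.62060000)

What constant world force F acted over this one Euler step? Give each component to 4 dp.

F = (2.1000, -3.0000, -0.3000)

Δv = v₁−v₀ = (0.11200000, -0.16000000, -0.01600000)
F = m·Δv/dt = (2.1000, -3.0000, -0.3000)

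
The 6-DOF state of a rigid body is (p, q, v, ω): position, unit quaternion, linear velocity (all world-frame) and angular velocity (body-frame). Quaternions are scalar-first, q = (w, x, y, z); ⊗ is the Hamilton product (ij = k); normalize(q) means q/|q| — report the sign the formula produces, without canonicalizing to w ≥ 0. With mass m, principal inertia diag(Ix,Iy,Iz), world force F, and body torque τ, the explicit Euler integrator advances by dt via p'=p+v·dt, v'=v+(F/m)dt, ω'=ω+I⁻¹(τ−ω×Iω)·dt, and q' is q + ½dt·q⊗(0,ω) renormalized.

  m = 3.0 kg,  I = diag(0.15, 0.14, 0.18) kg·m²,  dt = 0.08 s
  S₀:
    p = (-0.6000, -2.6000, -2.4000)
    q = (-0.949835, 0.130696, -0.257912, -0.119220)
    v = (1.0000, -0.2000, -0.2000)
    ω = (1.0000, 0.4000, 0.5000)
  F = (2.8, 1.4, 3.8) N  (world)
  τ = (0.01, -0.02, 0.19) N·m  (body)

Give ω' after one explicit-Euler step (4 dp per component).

(τ − ω×Iω)/I = (0.0133, -0.0357, 1.0778)
ω + α·dt = (1.0011, 0.3971, 0.5862)

ω' = (1.0011, 0.3971, 0.5862)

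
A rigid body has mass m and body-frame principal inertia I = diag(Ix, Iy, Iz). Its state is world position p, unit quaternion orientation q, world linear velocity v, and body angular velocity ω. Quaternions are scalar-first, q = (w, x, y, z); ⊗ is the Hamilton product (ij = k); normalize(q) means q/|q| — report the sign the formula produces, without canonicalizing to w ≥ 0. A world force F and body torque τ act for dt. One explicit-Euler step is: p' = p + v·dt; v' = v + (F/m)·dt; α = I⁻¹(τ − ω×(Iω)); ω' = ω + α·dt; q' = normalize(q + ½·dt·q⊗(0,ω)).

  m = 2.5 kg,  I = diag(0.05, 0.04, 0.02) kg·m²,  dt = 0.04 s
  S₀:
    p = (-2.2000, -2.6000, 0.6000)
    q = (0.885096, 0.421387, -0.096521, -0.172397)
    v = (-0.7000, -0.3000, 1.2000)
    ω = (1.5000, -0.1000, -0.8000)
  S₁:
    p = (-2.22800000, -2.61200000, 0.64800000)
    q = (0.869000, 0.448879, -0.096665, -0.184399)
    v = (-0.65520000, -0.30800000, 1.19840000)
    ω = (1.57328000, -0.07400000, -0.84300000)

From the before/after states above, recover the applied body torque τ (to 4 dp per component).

Δω = ω₁−ω₀ = (0.07328000, 0.02600000, -0.04300000)
ω₀×(Iω₀) = (-0.0016, -0.0360, 0.0015)
applied torque τ = (0.0900, -0.0100, -0.0200)

τ = (0.0900, -0.0100, -0.0200)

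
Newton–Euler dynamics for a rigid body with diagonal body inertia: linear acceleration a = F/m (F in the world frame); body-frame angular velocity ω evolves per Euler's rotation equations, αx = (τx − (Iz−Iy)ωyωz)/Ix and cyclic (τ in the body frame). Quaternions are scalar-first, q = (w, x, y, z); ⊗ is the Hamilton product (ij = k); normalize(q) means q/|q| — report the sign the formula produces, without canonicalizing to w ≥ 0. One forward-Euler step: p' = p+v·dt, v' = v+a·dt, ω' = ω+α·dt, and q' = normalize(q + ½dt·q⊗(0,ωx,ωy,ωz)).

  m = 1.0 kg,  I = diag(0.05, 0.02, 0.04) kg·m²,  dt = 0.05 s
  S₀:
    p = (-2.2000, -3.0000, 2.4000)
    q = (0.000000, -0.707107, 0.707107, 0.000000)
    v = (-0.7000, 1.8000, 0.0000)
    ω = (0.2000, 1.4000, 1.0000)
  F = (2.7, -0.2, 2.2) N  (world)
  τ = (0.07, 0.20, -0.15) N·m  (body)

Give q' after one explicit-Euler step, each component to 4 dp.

q' = (-0.0212, -0.6888, 0.7241, -0.0283)

Hamilton product q⊗(0,ω) = (-0.8485284, 0.7071070, 0.7071070, -1.1313712)
updated quaternion q' = (-0.0212, -0.6888, 0.7241, -0.0283)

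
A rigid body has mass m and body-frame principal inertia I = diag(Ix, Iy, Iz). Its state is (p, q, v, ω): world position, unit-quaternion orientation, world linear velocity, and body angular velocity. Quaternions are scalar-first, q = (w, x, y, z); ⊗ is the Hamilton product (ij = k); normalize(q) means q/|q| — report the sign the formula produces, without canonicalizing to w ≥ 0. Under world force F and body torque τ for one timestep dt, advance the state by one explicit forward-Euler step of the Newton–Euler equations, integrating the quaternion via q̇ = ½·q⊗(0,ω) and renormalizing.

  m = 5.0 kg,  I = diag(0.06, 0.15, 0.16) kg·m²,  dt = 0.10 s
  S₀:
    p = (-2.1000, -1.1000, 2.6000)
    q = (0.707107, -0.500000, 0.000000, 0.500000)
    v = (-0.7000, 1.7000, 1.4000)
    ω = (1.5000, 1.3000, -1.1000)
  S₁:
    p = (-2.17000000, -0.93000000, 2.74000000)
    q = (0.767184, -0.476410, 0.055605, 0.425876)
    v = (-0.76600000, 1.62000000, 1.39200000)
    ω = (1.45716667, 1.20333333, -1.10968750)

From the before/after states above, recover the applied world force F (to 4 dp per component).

F = (-3.3000, -4.0000, -0.4000)

Δv = v₁−v₀ = (-0.06600000, -0.08000000, -0.00800000)
F = m·Δv/dt = (-3.3000, -4.0000, -0.4000)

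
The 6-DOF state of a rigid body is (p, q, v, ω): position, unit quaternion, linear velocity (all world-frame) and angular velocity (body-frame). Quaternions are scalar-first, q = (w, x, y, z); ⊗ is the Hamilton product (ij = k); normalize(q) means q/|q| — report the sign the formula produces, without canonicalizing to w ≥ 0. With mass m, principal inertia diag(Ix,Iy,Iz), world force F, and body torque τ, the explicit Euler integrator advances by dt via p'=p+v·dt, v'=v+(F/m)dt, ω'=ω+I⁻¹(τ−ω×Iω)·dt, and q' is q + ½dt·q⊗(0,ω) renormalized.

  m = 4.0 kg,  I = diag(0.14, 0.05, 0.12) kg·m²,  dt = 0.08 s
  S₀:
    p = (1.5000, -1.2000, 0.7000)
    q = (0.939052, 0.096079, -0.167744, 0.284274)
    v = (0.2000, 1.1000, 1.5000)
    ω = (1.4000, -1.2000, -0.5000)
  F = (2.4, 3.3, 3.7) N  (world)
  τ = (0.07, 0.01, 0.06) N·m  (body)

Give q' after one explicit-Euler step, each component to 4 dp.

Hamilton product q⊗(0,ω) = (-0.1936664, 1.7396736, -0.6808393, -0.3499792)
q + ½dt·q⊗(0,ω), renormalized = (0.9286, 0.1652, -0.1944, 0.2695)

q' = (0.9286, 0.1652, -0.1944, 0.2695)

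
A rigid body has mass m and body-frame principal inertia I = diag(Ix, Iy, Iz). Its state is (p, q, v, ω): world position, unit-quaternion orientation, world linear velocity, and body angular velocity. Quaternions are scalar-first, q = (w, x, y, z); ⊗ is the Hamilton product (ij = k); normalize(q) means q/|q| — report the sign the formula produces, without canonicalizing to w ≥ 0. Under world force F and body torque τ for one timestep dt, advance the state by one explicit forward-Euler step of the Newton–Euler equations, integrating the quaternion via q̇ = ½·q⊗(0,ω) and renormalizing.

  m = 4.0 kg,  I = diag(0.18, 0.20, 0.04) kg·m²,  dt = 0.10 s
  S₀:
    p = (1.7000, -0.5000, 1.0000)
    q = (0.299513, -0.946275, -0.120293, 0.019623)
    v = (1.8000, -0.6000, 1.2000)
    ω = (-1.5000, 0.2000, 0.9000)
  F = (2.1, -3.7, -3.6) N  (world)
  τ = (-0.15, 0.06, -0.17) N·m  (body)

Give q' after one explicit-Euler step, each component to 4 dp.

q' = (0.2280, -0.9706, -0.0759, 0.0146)

Hamilton product q⊗(0,ω) = (-1.4130146, -0.5614578, 0.8821156, -0.1001328)
q + ½dt·q⊗(0,ω), renormalized = (0.2280, -0.9706, -0.0759, 0.0146)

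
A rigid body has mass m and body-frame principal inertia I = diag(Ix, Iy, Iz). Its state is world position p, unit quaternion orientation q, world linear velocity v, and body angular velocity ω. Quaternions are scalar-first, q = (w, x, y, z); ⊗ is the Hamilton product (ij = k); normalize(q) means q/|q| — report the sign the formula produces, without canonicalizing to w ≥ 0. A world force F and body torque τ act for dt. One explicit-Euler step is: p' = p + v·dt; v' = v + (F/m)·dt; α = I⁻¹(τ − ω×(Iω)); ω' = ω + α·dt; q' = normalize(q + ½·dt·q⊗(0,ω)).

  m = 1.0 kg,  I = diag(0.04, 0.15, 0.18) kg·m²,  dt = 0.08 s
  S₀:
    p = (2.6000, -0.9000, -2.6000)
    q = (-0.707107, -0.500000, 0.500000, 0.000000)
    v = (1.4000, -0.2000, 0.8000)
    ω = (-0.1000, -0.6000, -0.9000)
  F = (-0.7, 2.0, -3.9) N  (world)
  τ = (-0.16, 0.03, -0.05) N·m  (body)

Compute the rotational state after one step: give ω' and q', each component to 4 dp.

gyro term ω×Iω = (0.0162, -0.0126, 0.0066)
angular accel α = (-4.4050, 0.2840, -0.3144)
ω + α·dt = (-0.4524, -0.5773, -0.9252)
Hamilton product q⊗(0,ω) = (0.2500000, -0.3792893, -0.0257358, 0.9863963)
q + ½dt·q⊗(0,ω), renormalized = (-0.6964, -0.5147, 0.4985, 0.0394)

ω' = (-0.4524, -0.5773, -0.9252)
q' = (-0.6964, -0.5147, 0.4985, 0.0394)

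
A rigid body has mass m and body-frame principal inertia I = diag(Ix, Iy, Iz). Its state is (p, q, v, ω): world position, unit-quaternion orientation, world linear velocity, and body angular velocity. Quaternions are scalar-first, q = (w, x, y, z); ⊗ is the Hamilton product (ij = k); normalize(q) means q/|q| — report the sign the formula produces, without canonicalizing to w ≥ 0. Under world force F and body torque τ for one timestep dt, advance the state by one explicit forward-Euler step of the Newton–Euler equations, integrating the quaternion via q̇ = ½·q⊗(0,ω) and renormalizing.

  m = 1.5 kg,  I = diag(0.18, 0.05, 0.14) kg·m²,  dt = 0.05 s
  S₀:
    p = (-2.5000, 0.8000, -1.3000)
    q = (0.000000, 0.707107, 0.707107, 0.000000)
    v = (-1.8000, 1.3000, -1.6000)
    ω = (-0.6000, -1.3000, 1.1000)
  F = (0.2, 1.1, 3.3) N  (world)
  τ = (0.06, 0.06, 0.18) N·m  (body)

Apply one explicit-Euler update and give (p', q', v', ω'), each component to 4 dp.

α = I⁻¹(τ − ω×Iω) = (1.0483, 1.7280, 2.0100)
ω + α·dt = (-0.5476, -1.2136, 1.2005)
Hamilton product q⊗(0,ω) = (1.3435033, 0.7778177, -0.7778177, -0.4949749)
q' = normalize(q + ½dt·q⊗(0,ω)) = (0.0336, 0.7258, 0.6870, -0.0124)
p' = p + v·dt = (-2.5900, 0.8650, -1.3800)
new velocity v' = (-1.7933, 1.3367, -1.4900)

p' = (-2.5900, 0.8650, -1.3800)
q' = (0.0336, 0.7258, 0.6870, -0.0124)
v' = (-1.7933, 1.3367, -1.4900)
ω' = (-0.5476, -1.2136, 1.2005)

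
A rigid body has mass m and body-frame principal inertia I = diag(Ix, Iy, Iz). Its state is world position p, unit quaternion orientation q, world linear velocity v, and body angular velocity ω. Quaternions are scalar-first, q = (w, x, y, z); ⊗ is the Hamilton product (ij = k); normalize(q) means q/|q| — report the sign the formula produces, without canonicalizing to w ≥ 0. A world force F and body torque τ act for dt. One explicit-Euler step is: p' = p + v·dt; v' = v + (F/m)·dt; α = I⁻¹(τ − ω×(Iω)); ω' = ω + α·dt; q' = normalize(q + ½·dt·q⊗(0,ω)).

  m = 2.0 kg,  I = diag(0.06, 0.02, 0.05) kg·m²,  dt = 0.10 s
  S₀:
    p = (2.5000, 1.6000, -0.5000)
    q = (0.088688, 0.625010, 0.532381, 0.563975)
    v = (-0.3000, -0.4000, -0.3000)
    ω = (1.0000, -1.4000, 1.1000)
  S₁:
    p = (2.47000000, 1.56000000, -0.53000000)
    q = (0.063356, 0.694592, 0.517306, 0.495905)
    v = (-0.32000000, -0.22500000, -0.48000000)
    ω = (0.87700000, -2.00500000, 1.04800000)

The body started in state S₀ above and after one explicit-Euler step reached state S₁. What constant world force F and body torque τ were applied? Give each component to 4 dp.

ω₁ − ω₀ = (-0.12300000, -0.60500000, -0.05200000)
ω₀×(Iω₀) = (-0.0462, 0.0110, 0.0560)
applied torque τ = (-0.1200, -0.1100, 0.0300)
velocity change Δv = (-0.02000000, 0.17500000, -0.18000000)
F = m·Δv/dt = (-0.4000, 3.5000, -3.6000)

F = (-0.4000, 3.5000, -3.6000)
τ = (-0.1200, -0.1100, 0.0300)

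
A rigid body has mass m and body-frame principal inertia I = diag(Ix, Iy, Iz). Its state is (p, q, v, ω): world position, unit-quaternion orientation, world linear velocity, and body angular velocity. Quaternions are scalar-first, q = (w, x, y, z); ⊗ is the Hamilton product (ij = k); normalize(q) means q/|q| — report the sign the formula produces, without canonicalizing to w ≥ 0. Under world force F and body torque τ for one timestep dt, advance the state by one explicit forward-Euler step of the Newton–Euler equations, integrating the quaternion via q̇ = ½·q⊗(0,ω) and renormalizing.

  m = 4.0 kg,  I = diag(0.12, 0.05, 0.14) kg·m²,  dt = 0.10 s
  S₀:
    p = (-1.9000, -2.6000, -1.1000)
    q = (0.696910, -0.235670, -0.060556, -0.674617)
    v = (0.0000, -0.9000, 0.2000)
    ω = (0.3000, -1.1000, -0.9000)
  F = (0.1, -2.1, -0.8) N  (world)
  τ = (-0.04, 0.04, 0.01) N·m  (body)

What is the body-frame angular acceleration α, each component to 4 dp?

α = (-1.0758, 0.6920, -0.0936)

gyro term ω×Iω = (0.0891, 0.0054, 0.0231)
(τ − ω×Iω)/I = (-1.0758, 0.6920, -0.0936)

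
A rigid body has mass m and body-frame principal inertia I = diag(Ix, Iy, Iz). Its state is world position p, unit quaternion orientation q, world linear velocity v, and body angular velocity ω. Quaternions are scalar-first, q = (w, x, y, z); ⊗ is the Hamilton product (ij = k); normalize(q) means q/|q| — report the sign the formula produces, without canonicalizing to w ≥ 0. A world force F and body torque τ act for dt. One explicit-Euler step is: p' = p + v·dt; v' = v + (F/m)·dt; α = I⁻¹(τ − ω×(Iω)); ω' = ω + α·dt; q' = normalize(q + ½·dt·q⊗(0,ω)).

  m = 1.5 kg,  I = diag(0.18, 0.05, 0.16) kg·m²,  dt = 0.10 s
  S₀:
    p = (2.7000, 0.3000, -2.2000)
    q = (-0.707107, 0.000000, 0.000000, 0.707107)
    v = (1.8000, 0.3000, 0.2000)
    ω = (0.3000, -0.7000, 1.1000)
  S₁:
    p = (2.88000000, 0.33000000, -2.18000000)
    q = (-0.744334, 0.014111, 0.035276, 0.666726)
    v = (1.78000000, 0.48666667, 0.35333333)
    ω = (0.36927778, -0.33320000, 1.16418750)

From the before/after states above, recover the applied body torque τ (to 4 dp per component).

τ = (0.0400, 0.1900, 0.1300)

ω₁ − ω₀ = (0.06927778, 0.36680000, 0.06418750)
τ = I·(Δω/dt) + ω₀×(Iω₀) = (0.0400, 0.1900, 0.1300)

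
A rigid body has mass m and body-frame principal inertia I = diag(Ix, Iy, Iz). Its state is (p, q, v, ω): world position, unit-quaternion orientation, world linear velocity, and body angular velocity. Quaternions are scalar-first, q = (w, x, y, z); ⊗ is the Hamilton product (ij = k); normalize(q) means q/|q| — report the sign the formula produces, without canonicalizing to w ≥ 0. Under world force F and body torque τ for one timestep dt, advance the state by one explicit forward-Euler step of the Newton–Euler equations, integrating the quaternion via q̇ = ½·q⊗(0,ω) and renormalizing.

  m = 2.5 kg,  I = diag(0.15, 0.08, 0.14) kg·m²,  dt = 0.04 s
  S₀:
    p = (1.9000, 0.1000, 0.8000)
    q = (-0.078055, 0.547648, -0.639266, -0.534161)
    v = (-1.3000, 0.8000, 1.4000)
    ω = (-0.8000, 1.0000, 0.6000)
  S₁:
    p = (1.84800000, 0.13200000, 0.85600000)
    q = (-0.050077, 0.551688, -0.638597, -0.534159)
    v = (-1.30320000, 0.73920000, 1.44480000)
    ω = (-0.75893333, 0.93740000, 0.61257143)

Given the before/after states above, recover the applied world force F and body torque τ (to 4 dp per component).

F = (-0.2000, -3.8000, 2.8000)
τ = (0.1900, -0.1300, 0.1000)

v₁ − v₀ = (-0.00320000, -0.06080000, 0.04480000)
F = m·Δv/dt = (-0.2000, -3.8000, 2.8000)
rate change Δω = (0.04106667, -0.06260000, 0.01257143)
τ = I·(Δω/dt) + ω₀×(Iω₀) = (0.1900, -0.1300, 0.1000)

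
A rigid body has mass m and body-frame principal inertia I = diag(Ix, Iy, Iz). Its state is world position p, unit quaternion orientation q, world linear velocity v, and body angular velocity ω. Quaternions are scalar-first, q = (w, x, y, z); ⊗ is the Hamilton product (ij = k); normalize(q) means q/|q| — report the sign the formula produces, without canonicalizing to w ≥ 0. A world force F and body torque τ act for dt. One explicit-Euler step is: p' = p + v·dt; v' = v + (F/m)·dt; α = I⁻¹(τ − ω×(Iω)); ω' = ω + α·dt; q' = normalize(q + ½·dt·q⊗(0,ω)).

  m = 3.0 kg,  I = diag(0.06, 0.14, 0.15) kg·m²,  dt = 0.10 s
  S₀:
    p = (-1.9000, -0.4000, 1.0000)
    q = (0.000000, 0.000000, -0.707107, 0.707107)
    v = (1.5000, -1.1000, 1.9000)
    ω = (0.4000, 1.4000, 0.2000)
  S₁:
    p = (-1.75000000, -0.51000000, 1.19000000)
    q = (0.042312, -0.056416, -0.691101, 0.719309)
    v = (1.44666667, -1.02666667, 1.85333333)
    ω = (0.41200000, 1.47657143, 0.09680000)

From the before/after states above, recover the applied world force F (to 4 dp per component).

velocity change Δv = (-0.05333333, 0.07333333, -0.04666667)
m·(v₁−v₀)/dt = (-1.6000, 2.2000, -1.4000)

F = (-1.6000, 2.2000, -1.4000)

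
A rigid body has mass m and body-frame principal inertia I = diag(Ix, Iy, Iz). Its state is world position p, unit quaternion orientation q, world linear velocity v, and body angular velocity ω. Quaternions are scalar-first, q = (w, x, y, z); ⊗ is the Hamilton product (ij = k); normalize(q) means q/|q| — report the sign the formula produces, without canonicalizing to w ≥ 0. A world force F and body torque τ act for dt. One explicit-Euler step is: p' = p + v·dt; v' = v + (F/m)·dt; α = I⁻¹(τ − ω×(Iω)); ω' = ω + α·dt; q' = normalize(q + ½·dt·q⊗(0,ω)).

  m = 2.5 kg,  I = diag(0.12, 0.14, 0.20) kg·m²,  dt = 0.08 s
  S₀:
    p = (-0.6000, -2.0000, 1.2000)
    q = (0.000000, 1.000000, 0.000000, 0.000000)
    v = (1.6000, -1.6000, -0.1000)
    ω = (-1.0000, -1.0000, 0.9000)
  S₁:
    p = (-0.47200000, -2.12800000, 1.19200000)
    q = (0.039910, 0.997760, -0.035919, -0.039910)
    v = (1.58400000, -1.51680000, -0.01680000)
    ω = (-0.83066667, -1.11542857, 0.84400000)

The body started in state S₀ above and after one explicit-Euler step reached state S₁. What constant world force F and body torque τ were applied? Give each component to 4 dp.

rate change Δω = (0.16933333, -0.11542857, -0.05600000)
τ = I·(Δω/dt) + ω₀×(Iω₀) = (0.2000, -0.1300, -0.1200)
velocity change Δv = (-0.01600000, 0.08320000, 0.08320000)
applied force F = (-0.5000, 2.6000, 2.6000)

F = (-0.5000, 2.6000, 2.6000)
τ = (0.2000, -0.1300, -0.1200)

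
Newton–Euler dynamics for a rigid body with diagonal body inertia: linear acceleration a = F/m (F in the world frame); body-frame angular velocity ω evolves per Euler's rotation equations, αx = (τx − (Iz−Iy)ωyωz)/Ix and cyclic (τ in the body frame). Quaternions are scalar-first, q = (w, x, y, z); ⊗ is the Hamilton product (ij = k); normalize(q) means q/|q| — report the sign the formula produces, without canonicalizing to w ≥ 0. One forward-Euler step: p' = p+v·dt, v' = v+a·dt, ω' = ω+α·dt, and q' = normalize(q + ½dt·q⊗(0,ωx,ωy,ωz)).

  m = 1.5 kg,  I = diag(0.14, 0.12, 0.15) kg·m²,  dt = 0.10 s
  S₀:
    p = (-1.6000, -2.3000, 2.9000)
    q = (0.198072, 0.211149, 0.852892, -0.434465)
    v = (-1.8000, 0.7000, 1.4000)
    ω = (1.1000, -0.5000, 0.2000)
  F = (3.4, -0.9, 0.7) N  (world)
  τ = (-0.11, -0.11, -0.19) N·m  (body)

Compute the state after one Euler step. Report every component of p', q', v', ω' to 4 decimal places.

angular accel α = (-0.7643, -0.8983, -1.3400)
ω + α·dt = (1.0236, -0.5898, 0.0660)
q⊗(0,ω) = (0.2810751, 0.1712251, -0.6191773, -1.0041413)
updated quaternion q' = (0.2117, 0.2193, 0.8204, -0.4838)
p + v·dt = (-1.7800, -2.2300, 3.0400)
new velocity v' = (-1.5733, 0.6400, 1.4467)

p' = (-1.7800, -2.2300, 3.0400)
q' = (0.2117, 0.2193, 0.8204, -0.4838)
v' = (-1.5733, 0.6400, 1.4467)
ω' = (1.0236, -0.5898, 0.0660)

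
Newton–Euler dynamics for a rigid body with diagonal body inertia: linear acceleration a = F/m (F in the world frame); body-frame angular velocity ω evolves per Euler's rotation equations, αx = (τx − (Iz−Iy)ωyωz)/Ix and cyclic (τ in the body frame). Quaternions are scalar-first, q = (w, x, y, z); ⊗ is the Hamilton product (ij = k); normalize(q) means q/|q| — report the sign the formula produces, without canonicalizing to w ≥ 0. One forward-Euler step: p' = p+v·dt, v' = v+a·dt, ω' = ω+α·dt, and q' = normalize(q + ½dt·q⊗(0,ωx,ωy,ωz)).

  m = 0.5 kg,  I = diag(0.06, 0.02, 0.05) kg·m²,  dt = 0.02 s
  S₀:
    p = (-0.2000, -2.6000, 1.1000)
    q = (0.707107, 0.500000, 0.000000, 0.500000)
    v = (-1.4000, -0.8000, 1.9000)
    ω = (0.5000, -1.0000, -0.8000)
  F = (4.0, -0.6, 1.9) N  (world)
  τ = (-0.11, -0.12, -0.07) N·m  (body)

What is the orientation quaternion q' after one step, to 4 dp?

q⊗(0,ω) = (0.1500000, 0.8535535, -0.0571070, -1.0656856)
q' = normalize(q + ½dt·q⊗(0,ω)) = (0.7085, 0.5085, -0.0006, 0.4893)

q' = (0.7085, 0.5085, -0.0006, 0.4893)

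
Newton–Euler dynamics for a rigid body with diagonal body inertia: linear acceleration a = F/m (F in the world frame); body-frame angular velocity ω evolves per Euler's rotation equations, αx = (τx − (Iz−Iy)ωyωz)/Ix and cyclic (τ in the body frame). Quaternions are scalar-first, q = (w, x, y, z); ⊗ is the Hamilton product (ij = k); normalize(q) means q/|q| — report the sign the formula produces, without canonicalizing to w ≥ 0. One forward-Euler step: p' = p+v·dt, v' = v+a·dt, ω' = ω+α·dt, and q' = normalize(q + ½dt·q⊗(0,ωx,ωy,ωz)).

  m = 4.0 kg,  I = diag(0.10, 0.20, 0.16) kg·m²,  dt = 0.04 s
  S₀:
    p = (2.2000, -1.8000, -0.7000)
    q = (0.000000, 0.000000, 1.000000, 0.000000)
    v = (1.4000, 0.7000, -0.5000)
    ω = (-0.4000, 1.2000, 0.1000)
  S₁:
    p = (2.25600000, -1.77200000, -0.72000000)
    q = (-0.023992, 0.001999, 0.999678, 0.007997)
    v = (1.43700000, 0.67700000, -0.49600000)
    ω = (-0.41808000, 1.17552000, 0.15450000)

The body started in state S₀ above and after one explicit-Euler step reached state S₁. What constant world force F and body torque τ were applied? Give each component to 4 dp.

Δv = v₁−v₀ = (0.03700000, -0.02300000, 0.00400000)
applied force F = (3.7000, -2.3000, 0.4000)
Δω = ω₁−ω₀ = (-0.01808000, -0.02448000, 0.05450000)
ω₀×(Iω₀) = (-0.0048, 0.0024, -0.0480)
τ = I·(Δω/dt) + ω₀×(Iω₀) = (-0.0500, -0.1200, 0.1700)

F = (3.7000, -2.3000, 0.4000)
τ = (-0.0500, -0.1200, 0.1700)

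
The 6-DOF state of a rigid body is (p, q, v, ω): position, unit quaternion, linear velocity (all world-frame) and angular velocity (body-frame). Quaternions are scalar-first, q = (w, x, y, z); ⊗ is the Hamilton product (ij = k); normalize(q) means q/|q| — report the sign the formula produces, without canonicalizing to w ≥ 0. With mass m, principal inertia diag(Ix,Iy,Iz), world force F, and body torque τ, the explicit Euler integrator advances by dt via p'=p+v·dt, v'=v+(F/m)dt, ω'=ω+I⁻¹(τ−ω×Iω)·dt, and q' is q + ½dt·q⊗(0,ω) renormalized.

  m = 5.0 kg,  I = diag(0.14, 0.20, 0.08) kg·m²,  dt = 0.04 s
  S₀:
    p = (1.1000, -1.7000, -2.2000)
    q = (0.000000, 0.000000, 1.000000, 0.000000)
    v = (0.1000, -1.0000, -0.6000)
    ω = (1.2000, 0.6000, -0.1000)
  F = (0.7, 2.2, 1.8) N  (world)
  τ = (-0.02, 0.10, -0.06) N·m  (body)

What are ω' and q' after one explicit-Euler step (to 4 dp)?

gyro term ω×Iω = (0.0072, -0.0072, 0.0432)
α = I⁻¹(τ − ω×Iω) = (-0.1943, 0.5360, -1.2900)
new body rate ω' = (1.1922, 0.6214, -0.1516)
q⊗(0,ω) = (-0.6000000, -0.1000000, 0.0000000, -1.2000000)
q + ½dt·q⊗(0,ω), renormalized = (-0.0120, -0.0020, 0.9996, -0.0240)

ω' = (1.1922, 0.6214, -0.1516)
q' = (-0.0120, -0.0020, 0.9996, -0.0240)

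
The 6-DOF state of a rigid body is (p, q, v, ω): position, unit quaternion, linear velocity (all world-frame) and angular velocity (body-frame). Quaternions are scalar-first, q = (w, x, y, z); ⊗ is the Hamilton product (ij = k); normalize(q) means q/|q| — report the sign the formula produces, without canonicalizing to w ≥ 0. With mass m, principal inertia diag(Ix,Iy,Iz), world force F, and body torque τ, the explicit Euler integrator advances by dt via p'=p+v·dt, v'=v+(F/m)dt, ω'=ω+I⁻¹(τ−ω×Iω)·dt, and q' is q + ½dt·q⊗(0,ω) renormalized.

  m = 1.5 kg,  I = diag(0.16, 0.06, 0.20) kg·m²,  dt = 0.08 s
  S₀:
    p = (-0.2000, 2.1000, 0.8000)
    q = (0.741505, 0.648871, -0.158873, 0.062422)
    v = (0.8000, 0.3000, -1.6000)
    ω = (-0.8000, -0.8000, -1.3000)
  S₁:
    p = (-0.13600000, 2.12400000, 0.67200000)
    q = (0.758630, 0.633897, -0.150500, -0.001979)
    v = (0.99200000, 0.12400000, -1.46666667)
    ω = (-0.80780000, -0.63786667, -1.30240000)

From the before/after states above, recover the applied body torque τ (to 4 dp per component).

Δω = ω₁−ω₀ = (-0.00780000, 0.16213333, -0.00240000)
gyro term ω₀×Iω₀ = (0.1456, -0.0416, -0.0640)
I·α + gyro = (0.1300, 0.0800, -0.0700)

τ = (0.1300, 0.0800, -0.0700)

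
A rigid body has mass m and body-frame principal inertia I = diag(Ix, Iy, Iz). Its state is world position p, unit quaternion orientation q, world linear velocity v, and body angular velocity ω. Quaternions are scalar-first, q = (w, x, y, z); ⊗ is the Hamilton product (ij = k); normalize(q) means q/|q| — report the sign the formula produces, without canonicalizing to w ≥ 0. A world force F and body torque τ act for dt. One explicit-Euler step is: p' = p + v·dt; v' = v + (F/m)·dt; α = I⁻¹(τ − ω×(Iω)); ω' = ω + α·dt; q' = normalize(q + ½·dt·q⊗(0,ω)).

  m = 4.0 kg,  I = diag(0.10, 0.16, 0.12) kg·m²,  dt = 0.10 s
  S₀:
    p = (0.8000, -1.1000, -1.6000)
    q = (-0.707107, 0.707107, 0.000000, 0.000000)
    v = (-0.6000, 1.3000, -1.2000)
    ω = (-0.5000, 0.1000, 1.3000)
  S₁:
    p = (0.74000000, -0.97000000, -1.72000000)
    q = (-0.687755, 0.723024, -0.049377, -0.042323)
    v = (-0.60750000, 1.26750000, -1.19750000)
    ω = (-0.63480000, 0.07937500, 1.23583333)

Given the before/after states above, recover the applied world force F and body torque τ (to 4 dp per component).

F = (-0.3000, -1.3000, 0.1000)
τ = (-0.1400, -0.0200, -0.0800)

v₁ − v₀ = (-0.00750000, -0.03250000, 0.00250000)
F = m·Δv/dt = (-0.3000, -1.3000, 0.1000)
Δω = ω₁−ω₀ = (-0.13480000, -0.02062500, -0.06416667)
precession coupling = (-0.0052, 0.0130, -0.0030)
applied torque τ = (-0.1400, -0.0200, -0.0800)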